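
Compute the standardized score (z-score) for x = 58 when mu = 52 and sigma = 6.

1

Step 1: Recall the z-score formula: z = (x - mu) / sigma
Step 2: Substitute values: z = (58 - 52) / 6
Step 3: z = 6 / 6 = 1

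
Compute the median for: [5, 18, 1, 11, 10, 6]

8

Step 1: Sort the data in ascending order: [1, 5, 6, 10, 11, 18]
Step 2: The number of values is n = 6.
Step 3: Since n is even, the median is the average of positions 3 and 4:
  Median = (6 + 10) / 2 = 8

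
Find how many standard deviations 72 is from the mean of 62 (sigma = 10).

1

Step 1: Recall the z-score formula: z = (x - mu) / sigma
Step 2: Substitute values: z = (72 - 62) / 10
Step 3: z = 10 / 10 = 1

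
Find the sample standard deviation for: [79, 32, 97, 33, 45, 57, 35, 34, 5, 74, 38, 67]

25.6739

Step 1: Compute the mean: 49.6667
Step 2: Sum of squared deviations from the mean: 7250.6667
Step 3: Sample variance = 7250.6667 / 11 = 659.1515
Step 4: Standard deviation = sqrt(659.1515) = 25.6739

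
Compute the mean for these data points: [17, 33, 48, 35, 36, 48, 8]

32.1429

Step 1: Sum all values: 17 + 33 + 48 + 35 + 36 + 48 + 8 = 225
Step 2: Count the number of values: n = 7
Step 3: Mean = sum / n = 225 / 7 = 32.1429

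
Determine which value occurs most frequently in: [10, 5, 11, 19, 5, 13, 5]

5

Step 1: Count the frequency of each value:
  5: appears 3 time(s)
  10: appears 1 time(s)
  11: appears 1 time(s)
  13: appears 1 time(s)
  19: appears 1 time(s)
Step 2: The value 5 appears most frequently (3 times).
Step 3: Mode = 5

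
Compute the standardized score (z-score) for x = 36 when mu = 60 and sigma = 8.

-3

Step 1: Recall the z-score formula: z = (x - mu) / sigma
Step 2: Substitute values: z = (36 - 60) / 8
Step 3: z = -24 / 8 = -3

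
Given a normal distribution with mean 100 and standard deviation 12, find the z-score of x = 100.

0

Step 1: Recall the z-score formula: z = (x - mu) / sigma
Step 2: Substitute values: z = (100 - 100) / 12
Step 3: z = 0 / 12 = 0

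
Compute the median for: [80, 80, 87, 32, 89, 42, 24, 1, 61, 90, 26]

61

Step 1: Sort the data in ascending order: [1, 24, 26, 32, 42, 61, 80, 80, 87, 89, 90]
Step 2: The number of values is n = 11.
Step 3: Since n is odd, the median is the middle value at position 6: 61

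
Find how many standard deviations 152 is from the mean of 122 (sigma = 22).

1.3636

Step 1: Recall the z-score formula: z = (x - mu) / sigma
Step 2: Substitute values: z = (152 - 122) / 22
Step 3: z = 30 / 22 = 1.3636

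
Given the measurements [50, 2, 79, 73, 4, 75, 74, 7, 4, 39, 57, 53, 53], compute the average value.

43.8462

Step 1: Sum all values: 50 + 2 + 79 + 73 + 4 + 75 + 74 + 7 + 4 + 39 + 57 + 53 + 53 = 570
Step 2: Count the number of values: n = 13
Step 3: Mean = sum / n = 570 / 13 = 43.8462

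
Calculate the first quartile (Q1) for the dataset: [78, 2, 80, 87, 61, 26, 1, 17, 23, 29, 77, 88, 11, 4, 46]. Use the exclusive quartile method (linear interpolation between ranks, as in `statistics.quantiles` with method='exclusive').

11

Step 1: Sort the data: [1, 2, 4, 11, 17, 23, 26, 29, 46, 61, 77, 78, 80, 87, 88]
Step 2: n = 15
Step 3: Using the exclusive quartile method:
  Q1 = 11
  Q2 (median) = 29
  Q3 = 78
  IQR = Q3 - Q1 = 78 - 11 = 67
Step 4: Q1 = 11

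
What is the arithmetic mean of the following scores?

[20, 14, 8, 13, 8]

12.6

Step 1: Sum all values: 20 + 14 + 8 + 13 + 8 = 63
Step 2: Count the number of values: n = 5
Step 3: Mean = sum / n = 63 / 5 = 12.6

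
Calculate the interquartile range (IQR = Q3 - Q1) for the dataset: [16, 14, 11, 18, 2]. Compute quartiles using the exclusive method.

10.5

Step 1: Sort the data: [2, 11, 14, 16, 18]
Step 2: n = 5
Step 3: Using the exclusive quartile method:
  Q1 = 6.5
  Q2 (median) = 14
  Q3 = 17
  IQR = Q3 - Q1 = 17 - 6.5 = 10.5
Step 4: IQR = 10.5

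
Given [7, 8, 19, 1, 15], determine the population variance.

40

Step 1: Compute the mean: (7 + 8 + 19 + 1 + 15) / 5 = 10
Step 2: Compute squared deviations from the mean:
  (7 - 10)^2 = 9
  (8 - 10)^2 = 4
  (19 - 10)^2 = 81
  (1 - 10)^2 = 81
  (15 - 10)^2 = 25
Step 3: Sum of squared deviations = 200
Step 4: Population variance = 200 / 5 = 40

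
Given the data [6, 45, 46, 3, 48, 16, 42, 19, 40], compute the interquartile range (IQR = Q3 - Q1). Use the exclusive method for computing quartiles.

34.5

Step 1: Sort the data: [3, 6, 16, 19, 40, 42, 45, 46, 48]
Step 2: n = 9
Step 3: Using the exclusive quartile method:
  Q1 = 11
  Q2 (median) = 40
  Q3 = 45.5
  IQR = Q3 - Q1 = 45.5 - 11 = 34.5
Step 4: IQR = 34.5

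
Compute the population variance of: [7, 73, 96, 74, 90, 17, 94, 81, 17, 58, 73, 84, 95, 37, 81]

880.9156

Step 1: Compute the mean: (7 + 73 + 96 + 74 + 90 + 17 + 94 + 81 + 17 + 58 + 73 + 84 + 95 + 37 + 81) / 15 = 65.1333
Step 2: Compute squared deviations from the mean:
  (7 - 65.1333)^2 = 3379.4844
  (73 - 65.1333)^2 = 61.8844
  (96 - 65.1333)^2 = 952.7511
  (74 - 65.1333)^2 = 78.6178
  (90 - 65.1333)^2 = 618.3511
  (17 - 65.1333)^2 = 2316.8178
  (94 - 65.1333)^2 = 833.2844
  (81 - 65.1333)^2 = 251.7511
  (17 - 65.1333)^2 = 2316.8178
  (58 - 65.1333)^2 = 50.8844
  (73 - 65.1333)^2 = 61.8844
  (84 - 65.1333)^2 = 355.9511
  (95 - 65.1333)^2 = 892.0178
  (37 - 65.1333)^2 = 791.4844
  (81 - 65.1333)^2 = 251.7511
Step 3: Sum of squared deviations = 13213.7333
Step 4: Population variance = 13213.7333 / 15 = 880.9156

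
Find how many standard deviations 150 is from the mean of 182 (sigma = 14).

-2.2857

Step 1: Recall the z-score formula: z = (x - mu) / sigma
Step 2: Substitute values: z = (150 - 182) / 14
Step 3: z = -32 / 14 = -2.2857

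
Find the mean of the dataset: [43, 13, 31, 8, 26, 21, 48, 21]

26.375

Step 1: Sum all values: 43 + 13 + 31 + 8 + 26 + 21 + 48 + 21 = 211
Step 2: Count the number of values: n = 8
Step 3: Mean = sum / n = 211 / 8 = 26.375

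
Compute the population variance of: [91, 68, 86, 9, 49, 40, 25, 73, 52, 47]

609

Step 1: Compute the mean: (91 + 68 + 86 + 9 + 49 + 40 + 25 + 73 + 52 + 47) / 10 = 54
Step 2: Compute squared deviations from the mean:
  (91 - 54)^2 = 1369
  (68 - 54)^2 = 196
  (86 - 54)^2 = 1024
  (9 - 54)^2 = 2025
  (49 - 54)^2 = 25
  (40 - 54)^2 = 196
  (25 - 54)^2 = 841
  (73 - 54)^2 = 361
  (52 - 54)^2 = 4
  (47 - 54)^2 = 49
Step 3: Sum of squared deviations = 6090
Step 4: Population variance = 6090 / 10 = 609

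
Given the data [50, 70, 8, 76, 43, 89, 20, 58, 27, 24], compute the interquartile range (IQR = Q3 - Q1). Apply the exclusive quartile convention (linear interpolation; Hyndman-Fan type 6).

48.5

Step 1: Sort the data: [8, 20, 24, 27, 43, 50, 58, 70, 76, 89]
Step 2: n = 10
Step 3: Using the exclusive quartile method:
  Q1 = 23
  Q2 (median) = 46.5
  Q3 = 71.5
  IQR = Q3 - Q1 = 71.5 - 23 = 48.5
Step 4: IQR = 48.5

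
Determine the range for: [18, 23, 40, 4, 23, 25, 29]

36

Step 1: Identify the maximum value: max = 40
Step 2: Identify the minimum value: min = 4
Step 3: Range = max - min = 40 - 4 = 36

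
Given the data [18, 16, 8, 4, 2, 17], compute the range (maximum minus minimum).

16

Step 1: Identify the maximum value: max = 18
Step 2: Identify the minimum value: min = 2
Step 3: Range = max - min = 18 - 2 = 16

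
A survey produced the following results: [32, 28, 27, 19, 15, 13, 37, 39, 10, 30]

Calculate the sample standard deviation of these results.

10.1762

Step 1: Compute the mean: 25
Step 2: Sum of squared deviations from the mean: 932
Step 3: Sample variance = 932 / 9 = 103.5556
Step 4: Standard deviation = sqrt(103.5556) = 10.1762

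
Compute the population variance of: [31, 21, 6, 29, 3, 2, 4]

141.6327

Step 1: Compute the mean: (31 + 21 + 6 + 29 + 3 + 2 + 4) / 7 = 13.7143
Step 2: Compute squared deviations from the mean:
  (31 - 13.7143)^2 = 298.7959
  (21 - 13.7143)^2 = 53.0816
  (6 - 13.7143)^2 = 59.5102
  (29 - 13.7143)^2 = 233.6531
  (3 - 13.7143)^2 = 114.7959
  (2 - 13.7143)^2 = 137.2245
  (4 - 13.7143)^2 = 94.3673
Step 3: Sum of squared deviations = 991.4286
Step 4: Population variance = 991.4286 / 7 = 141.6327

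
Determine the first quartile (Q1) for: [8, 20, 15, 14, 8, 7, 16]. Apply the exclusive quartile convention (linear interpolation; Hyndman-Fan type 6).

8

Step 1: Sort the data: [7, 8, 8, 14, 15, 16, 20]
Step 2: n = 7
Step 3: Using the exclusive quartile method:
  Q1 = 8
  Q2 (median) = 14
  Q3 = 16
  IQR = Q3 - Q1 = 16 - 8 = 8
Step 4: Q1 = 8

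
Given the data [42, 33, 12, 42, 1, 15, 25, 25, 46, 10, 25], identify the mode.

25

Step 1: Count the frequency of each value:
  1: appears 1 time(s)
  10: appears 1 time(s)
  12: appears 1 time(s)
  15: appears 1 time(s)
  25: appears 3 time(s)
  33: appears 1 time(s)
  42: appears 2 time(s)
  46: appears 1 time(s)
Step 2: The value 25 appears most frequently (3 times).
Step 3: Mode = 25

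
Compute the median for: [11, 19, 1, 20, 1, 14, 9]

11

Step 1: Sort the data in ascending order: [1, 1, 9, 11, 14, 19, 20]
Step 2: The number of values is n = 7.
Step 3: Since n is odd, the median is the middle value at position 4: 11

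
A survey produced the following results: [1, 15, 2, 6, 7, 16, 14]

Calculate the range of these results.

15

Step 1: Identify the maximum value: max = 16
Step 2: Identify the minimum value: min = 1
Step 3: Range = max - min = 16 - 1 = 15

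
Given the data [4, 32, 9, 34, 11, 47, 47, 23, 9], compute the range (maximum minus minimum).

43

Step 1: Identify the maximum value: max = 47
Step 2: Identify the minimum value: min = 4
Step 3: Range = max - min = 47 - 4 = 43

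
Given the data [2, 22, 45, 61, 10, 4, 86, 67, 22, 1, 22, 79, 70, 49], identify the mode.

22

Step 1: Count the frequency of each value:
  1: appears 1 time(s)
  2: appears 1 time(s)
  4: appears 1 time(s)
  10: appears 1 time(s)
  22: appears 3 time(s)
  45: appears 1 time(s)
  49: appears 1 time(s)
  61: appears 1 time(s)
  67: appears 1 time(s)
  70: appears 1 time(s)
  79: appears 1 time(s)
  86: appears 1 time(s)
Step 2: The value 22 appears most frequently (3 times).
Step 3: Mode = 22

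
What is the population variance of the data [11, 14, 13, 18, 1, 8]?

28.4722

Step 1: Compute the mean: (11 + 14 + 13 + 18 + 1 + 8) / 6 = 10.8333
Step 2: Compute squared deviations from the mean:
  (11 - 10.8333)^2 = 0.0278
  (14 - 10.8333)^2 = 10.0278
  (13 - 10.8333)^2 = 4.6944
  (18 - 10.8333)^2 = 51.3611
  (1 - 10.8333)^2 = 96.6944
  (8 - 10.8333)^2 = 8.0278
Step 3: Sum of squared deviations = 170.8333
Step 4: Population variance = 170.8333 / 6 = 28.4722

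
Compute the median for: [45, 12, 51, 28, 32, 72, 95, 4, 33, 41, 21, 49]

37

Step 1: Sort the data in ascending order: [4, 12, 21, 28, 32, 33, 41, 45, 49, 51, 72, 95]
Step 2: The number of values is n = 12.
Step 3: Since n is even, the median is the average of positions 6 and 7:
  Median = (33 + 41) / 2 = 37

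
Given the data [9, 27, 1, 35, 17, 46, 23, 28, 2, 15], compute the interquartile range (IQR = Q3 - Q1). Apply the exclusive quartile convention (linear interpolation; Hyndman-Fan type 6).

22.5

Step 1: Sort the data: [1, 2, 9, 15, 17, 23, 27, 28, 35, 46]
Step 2: n = 10
Step 3: Using the exclusive quartile method:
  Q1 = 7.25
  Q2 (median) = 20
  Q3 = 29.75
  IQR = Q3 - Q1 = 29.75 - 7.25 = 22.5
Step 4: IQR = 22.5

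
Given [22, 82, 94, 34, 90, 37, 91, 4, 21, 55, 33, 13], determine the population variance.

1003.5

Step 1: Compute the mean: (22 + 82 + 94 + 34 + 90 + 37 + 91 + 4 + 21 + 55 + 33 + 13) / 12 = 48
Step 2: Compute squared deviations from the mean:
  (22 - 48)^2 = 676
  (82 - 48)^2 = 1156
  (94 - 48)^2 = 2116
  (34 - 48)^2 = 196
  (90 - 48)^2 = 1764
  (37 - 48)^2 = 121
  (91 - 48)^2 = 1849
  (4 - 48)^2 = 1936
  (21 - 48)^2 = 729
  (55 - 48)^2 = 49
  (33 - 48)^2 = 225
  (13 - 48)^2 = 1225
Step 3: Sum of squared deviations = 12042
Step 4: Population variance = 12042 / 12 = 1003.5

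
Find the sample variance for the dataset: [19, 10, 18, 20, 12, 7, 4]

39.4762

Step 1: Compute the mean: (19 + 10 + 18 + 20 + 12 + 7 + 4) / 7 = 12.8571
Step 2: Compute squared deviations from the mean:
  (19 - 12.8571)^2 = 37.7347
  (10 - 12.8571)^2 = 8.1633
  (18 - 12.8571)^2 = 26.449
  (20 - 12.8571)^2 = 51.0204
  (12 - 12.8571)^2 = 0.7347
  (7 - 12.8571)^2 = 34.3061
  (4 - 12.8571)^2 = 78.449
Step 3: Sum of squared deviations = 236.8571
Step 4: Sample variance = 236.8571 / 6 = 39.4762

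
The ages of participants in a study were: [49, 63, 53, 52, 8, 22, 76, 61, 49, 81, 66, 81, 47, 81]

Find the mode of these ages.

81

Step 1: Count the frequency of each value:
  8: appears 1 time(s)
  22: appears 1 time(s)
  47: appears 1 time(s)
  49: appears 2 time(s)
  52: appears 1 time(s)
  53: appears 1 time(s)
  61: appears 1 time(s)
  63: appears 1 time(s)
  66: appears 1 time(s)
  76: appears 1 time(s)
  81: appears 3 time(s)
Step 2: The value 81 appears most frequently (3 times).
Step 3: Mode = 81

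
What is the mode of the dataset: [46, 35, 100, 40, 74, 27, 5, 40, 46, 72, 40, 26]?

40

Step 1: Count the frequency of each value:
  5: appears 1 time(s)
  26: appears 1 time(s)
  27: appears 1 time(s)
  35: appears 1 time(s)
  40: appears 3 time(s)
  46: appears 2 time(s)
  72: appears 1 time(s)
  74: appears 1 time(s)
  100: appears 1 time(s)
Step 2: The value 40 appears most frequently (3 times).
Step 3: Mode = 40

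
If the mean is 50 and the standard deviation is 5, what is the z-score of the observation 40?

-2

Step 1: Recall the z-score formula: z = (x - mu) / sigma
Step 2: Substitute values: z = (40 - 50) / 5
Step 3: z = -10 / 5 = -2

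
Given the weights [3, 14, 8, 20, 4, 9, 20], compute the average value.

11.1429

Step 1: Sum all values: 3 + 14 + 8 + 20 + 4 + 9 + 20 = 78
Step 2: Count the number of values: n = 7
Step 3: Mean = sum / n = 78 / 7 = 11.1429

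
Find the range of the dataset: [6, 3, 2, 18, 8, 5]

16

Step 1: Identify the maximum value: max = 18
Step 2: Identify the minimum value: min = 2
Step 3: Range = max - min = 18 - 2 = 16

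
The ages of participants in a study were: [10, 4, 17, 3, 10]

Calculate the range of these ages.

14

Step 1: Identify the maximum value: max = 17
Step 2: Identify the minimum value: min = 3
Step 3: Range = max - min = 17 - 3 = 14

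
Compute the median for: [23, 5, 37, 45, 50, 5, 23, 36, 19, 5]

23

Step 1: Sort the data in ascending order: [5, 5, 5, 19, 23, 23, 36, 37, 45, 50]
Step 2: The number of values is n = 10.
Step 3: Since n is even, the median is the average of positions 5 and 6:
  Median = (23 + 23) / 2 = 23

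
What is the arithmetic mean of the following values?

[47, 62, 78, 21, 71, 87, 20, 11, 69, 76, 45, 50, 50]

52.8462

Step 1: Sum all values: 47 + 62 + 78 + 21 + 71 + 87 + 20 + 11 + 69 + 76 + 45 + 50 + 50 = 687
Step 2: Count the number of values: n = 13
Step 3: Mean = sum / n = 687 / 13 = 52.8462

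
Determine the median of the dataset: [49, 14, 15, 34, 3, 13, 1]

14

Step 1: Sort the data in ascending order: [1, 3, 13, 14, 15, 34, 49]
Step 2: The number of values is n = 7.
Step 3: Since n is odd, the median is the middle value at position 4: 14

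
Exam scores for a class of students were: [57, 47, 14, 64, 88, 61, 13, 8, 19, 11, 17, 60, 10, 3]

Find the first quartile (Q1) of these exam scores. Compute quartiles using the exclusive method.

10.75

Step 1: Sort the data: [3, 8, 10, 11, 13, 14, 17, 19, 47, 57, 60, 61, 64, 88]
Step 2: n = 14
Step 3: Using the exclusive quartile method:
  Q1 = 10.75
  Q2 (median) = 18
  Q3 = 60.25
  IQR = Q3 - Q1 = 60.25 - 10.75 = 49.5
Step 4: Q1 = 10.75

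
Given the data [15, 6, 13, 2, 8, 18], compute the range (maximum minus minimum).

16

Step 1: Identify the maximum value: max = 18
Step 2: Identify the minimum value: min = 2
Step 3: Range = max - min = 18 - 2 = 16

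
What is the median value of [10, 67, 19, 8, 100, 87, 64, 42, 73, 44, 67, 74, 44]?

64

Step 1: Sort the data in ascending order: [8, 10, 19, 42, 44, 44, 64, 67, 67, 73, 74, 87, 100]
Step 2: The number of values is n = 13.
Step 3: Since n is odd, the median is the middle value at position 7: 64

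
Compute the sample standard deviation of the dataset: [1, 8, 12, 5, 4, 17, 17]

6.3621

Step 1: Compute the mean: 9.1429
Step 2: Sum of squared deviations from the mean: 242.8571
Step 3: Sample variance = 242.8571 / 6 = 40.4762
Step 4: Standard deviation = sqrt(40.4762) = 6.3621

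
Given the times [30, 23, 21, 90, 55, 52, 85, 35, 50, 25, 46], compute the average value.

46.5455

Step 1: Sum all values: 30 + 23 + 21 + 90 + 55 + 52 + 85 + 35 + 50 + 25 + 46 = 512
Step 2: Count the number of values: n = 11
Step 3: Mean = sum / n = 512 / 11 = 46.5455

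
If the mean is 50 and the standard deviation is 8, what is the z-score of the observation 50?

0

Step 1: Recall the z-score formula: z = (x - mu) / sigma
Step 2: Substitute values: z = (50 - 50) / 8
Step 3: z = 0 / 8 = 0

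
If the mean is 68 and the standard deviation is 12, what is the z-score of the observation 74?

0.5

Step 1: Recall the z-score formula: z = (x - mu) / sigma
Step 2: Substitute values: z = (74 - 68) / 12
Step 3: z = 6 / 12 = 0.5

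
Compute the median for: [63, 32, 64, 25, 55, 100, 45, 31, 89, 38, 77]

55

Step 1: Sort the data in ascending order: [25, 31, 32, 38, 45, 55, 63, 64, 77, 89, 100]
Step 2: The number of values is n = 11.
Step 3: Since n is odd, the median is the middle value at position 6: 55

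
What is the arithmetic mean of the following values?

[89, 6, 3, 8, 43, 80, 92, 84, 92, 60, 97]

59.4545

Step 1: Sum all values: 89 + 6 + 3 + 8 + 43 + 80 + 92 + 84 + 92 + 60 + 97 = 654
Step 2: Count the number of values: n = 11
Step 3: Mean = sum / n = 654 / 11 = 59.4545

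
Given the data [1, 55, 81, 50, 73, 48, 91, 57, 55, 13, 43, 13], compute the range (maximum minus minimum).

90

Step 1: Identify the maximum value: max = 91
Step 2: Identify the minimum value: min = 1
Step 3: Range = max - min = 91 - 1 = 90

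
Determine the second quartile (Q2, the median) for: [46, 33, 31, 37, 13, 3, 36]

33

Step 1: Sort the data: [3, 13, 31, 33, 36, 37, 46]
Step 2: n = 7
Step 3: Q2 is the median. Since n is odd, it is the middle value at position 4: 33
Step 4: Q2 = 33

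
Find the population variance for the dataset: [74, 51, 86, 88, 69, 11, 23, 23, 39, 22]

754.24

Step 1: Compute the mean: (74 + 51 + 86 + 88 + 69 + 11 + 23 + 23 + 39 + 22) / 10 = 48.6
Step 2: Compute squared deviations from the mean:
  (74 - 48.6)^2 = 645.16
  (51 - 48.6)^2 = 5.76
  (86 - 48.6)^2 = 1398.76
  (88 - 48.6)^2 = 1552.36
  (69 - 48.6)^2 = 416.16
  (11 - 48.6)^2 = 1413.76
  (23 - 48.6)^2 = 655.36
  (23 - 48.6)^2 = 655.36
  (39 - 48.6)^2 = 92.16
  (22 - 48.6)^2 = 707.56
Step 3: Sum of squared deviations = 7542.4
Step 4: Population variance = 7542.4 / 10 = 754.24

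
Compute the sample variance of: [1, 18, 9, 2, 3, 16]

54.9667

Step 1: Compute the mean: (1 + 18 + 9 + 2 + 3 + 16) / 6 = 8.1667
Step 2: Compute squared deviations from the mean:
  (1 - 8.1667)^2 = 51.3611
  (18 - 8.1667)^2 = 96.6944
  (9 - 8.1667)^2 = 0.6944
  (2 - 8.1667)^2 = 38.0278
  (3 - 8.1667)^2 = 26.6944
  (16 - 8.1667)^2 = 61.3611
Step 3: Sum of squared deviations = 274.8333
Step 4: Sample variance = 274.8333 / 5 = 54.9667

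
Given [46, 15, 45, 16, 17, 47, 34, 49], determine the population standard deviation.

14.2823

Step 1: Compute the mean: 33.625
Step 2: Sum of squared deviations from the mean: 1631.875
Step 3: Population variance = 1631.875 / 8 = 203.9844
Step 4: Standard deviation = sqrt(203.9844) = 14.2823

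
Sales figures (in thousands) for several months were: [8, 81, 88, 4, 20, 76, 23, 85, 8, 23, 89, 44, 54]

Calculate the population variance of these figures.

1054.6982

Step 1: Compute the mean: (8 + 81 + 88 + 4 + 20 + 76 + 23 + 85 + 8 + 23 + 89 + 44 + 54) / 13 = 46.3846
Step 2: Compute squared deviations from the mean:
  (8 - 46.3846)^2 = 1473.3787
  (81 - 46.3846)^2 = 1198.2249
  (88 - 46.3846)^2 = 1731.8402
  (4 - 46.3846)^2 = 1796.4556
  (20 - 46.3846)^2 = 696.1479
  (76 - 46.3846)^2 = 877.071
  (23 - 46.3846)^2 = 546.8402
  (85 - 46.3846)^2 = 1491.1479
  (8 - 46.3846)^2 = 1473.3787
  (23 - 46.3846)^2 = 546.8402
  (89 - 46.3846)^2 = 1816.071
  (44 - 46.3846)^2 = 5.6864
  (54 - 46.3846)^2 = 57.9941
Step 3: Sum of squared deviations = 13711.0769
Step 4: Population variance = 13711.0769 / 13 = 1054.6982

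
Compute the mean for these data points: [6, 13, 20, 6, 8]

10.6

Step 1: Sum all values: 6 + 13 + 20 + 6 + 8 = 53
Step 2: Count the number of values: n = 5
Step 3: Mean = sum / n = 53 / 5 = 10.6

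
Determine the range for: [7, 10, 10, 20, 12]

13

Step 1: Identify the maximum value: max = 20
Step 2: Identify the minimum value: min = 7
Step 3: Range = max - min = 20 - 7 = 13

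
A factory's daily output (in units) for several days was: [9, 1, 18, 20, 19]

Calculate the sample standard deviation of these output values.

8.2037

Step 1: Compute the mean: 13.4
Step 2: Sum of squared deviations from the mean: 269.2
Step 3: Sample variance = 269.2 / 4 = 67.3
Step 4: Standard deviation = sqrt(67.3) = 8.2037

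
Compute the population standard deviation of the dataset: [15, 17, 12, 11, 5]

4.0988

Step 1: Compute the mean: 12
Step 2: Sum of squared deviations from the mean: 84
Step 3: Population variance = 84 / 5 = 16.8
Step 4: Standard deviation = sqrt(16.8) = 4.0988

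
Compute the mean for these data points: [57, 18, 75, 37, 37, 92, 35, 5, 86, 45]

48.7

Step 1: Sum all values: 57 + 18 + 75 + 37 + 37 + 92 + 35 + 5 + 86 + 45 = 487
Step 2: Count the number of values: n = 10
Step 3: Mean = sum / n = 487 / 10 = 48.7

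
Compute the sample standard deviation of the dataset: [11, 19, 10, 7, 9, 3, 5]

5.1778

Step 1: Compute the mean: 9.1429
Step 2: Sum of squared deviations from the mean: 160.8571
Step 3: Sample variance = 160.8571 / 6 = 26.8095
Step 4: Standard deviation = sqrt(26.8095) = 5.1778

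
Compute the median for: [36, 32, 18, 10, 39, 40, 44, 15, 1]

32

Step 1: Sort the data in ascending order: [1, 10, 15, 18, 32, 36, 39, 40, 44]
Step 2: The number of values is n = 9.
Step 3: Since n is odd, the median is the middle value at position 5: 32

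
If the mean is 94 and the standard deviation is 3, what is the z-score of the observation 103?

3

Step 1: Recall the z-score formula: z = (x - mu) / sigma
Step 2: Substitute values: z = (103 - 94) / 3
Step 3: z = 9 / 3 = 3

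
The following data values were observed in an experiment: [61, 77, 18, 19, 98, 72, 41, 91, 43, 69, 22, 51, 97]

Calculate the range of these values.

80

Step 1: Identify the maximum value: max = 98
Step 2: Identify the minimum value: min = 18
Step 3: Range = max - min = 98 - 18 = 80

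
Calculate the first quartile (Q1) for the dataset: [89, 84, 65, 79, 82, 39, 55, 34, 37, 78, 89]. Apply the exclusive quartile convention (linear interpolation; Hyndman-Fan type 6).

39

Step 1: Sort the data: [34, 37, 39, 55, 65, 78, 79, 82, 84, 89, 89]
Step 2: n = 11
Step 3: Using the exclusive quartile method:
  Q1 = 39
  Q2 (median) = 78
  Q3 = 84
  IQR = Q3 - Q1 = 84 - 39 = 45
Step 4: Q1 = 39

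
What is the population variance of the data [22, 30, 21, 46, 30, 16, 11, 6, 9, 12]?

135.81

Step 1: Compute the mean: (22 + 30 + 21 + 46 + 30 + 16 + 11 + 6 + 9 + 12) / 10 = 20.3
Step 2: Compute squared deviations from the mean:
  (22 - 20.3)^2 = 2.89
  (30 - 20.3)^2 = 94.09
  (21 - 20.3)^2 = 0.49
  (46 - 20.3)^2 = 660.49
  (30 - 20.3)^2 = 94.09
  (16 - 20.3)^2 = 18.49
  (11 - 20.3)^2 = 86.49
  (6 - 20.3)^2 = 204.49
  (9 - 20.3)^2 = 127.69
  (12 - 20.3)^2 = 68.89
Step 3: Sum of squared deviations = 1358.1
Step 4: Population variance = 1358.1 / 10 = 135.81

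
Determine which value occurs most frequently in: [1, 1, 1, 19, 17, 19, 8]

1

Step 1: Count the frequency of each value:
  1: appears 3 time(s)
  8: appears 1 time(s)
  17: appears 1 time(s)
  19: appears 2 time(s)
Step 2: The value 1 appears most frequently (3 times).
Step 3: Mode = 1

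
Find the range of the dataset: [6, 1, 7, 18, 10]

17

Step 1: Identify the maximum value: max = 18
Step 2: Identify the minimum value: min = 1
Step 3: Range = max - min = 18 - 1 = 17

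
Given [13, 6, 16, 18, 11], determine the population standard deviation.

4.1665

Step 1: Compute the mean: 12.8
Step 2: Sum of squared deviations from the mean: 86.8
Step 3: Population variance = 86.8 / 5 = 17.36
Step 4: Standard deviation = sqrt(17.36) = 4.1665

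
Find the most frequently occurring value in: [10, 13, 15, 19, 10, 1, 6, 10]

10

Step 1: Count the frequency of each value:
  1: appears 1 time(s)
  6: appears 1 time(s)
  10: appears 3 time(s)
  13: appears 1 time(s)
  15: appears 1 time(s)
  19: appears 1 time(s)
Step 2: The value 10 appears most frequently (3 times).
Step 3: Mode = 10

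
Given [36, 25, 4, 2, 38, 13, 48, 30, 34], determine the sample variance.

254.5278

Step 1: Compute the mean: (36 + 25 + 4 + 2 + 38 + 13 + 48 + 30 + 34) / 9 = 25.5556
Step 2: Compute squared deviations from the mean:
  (36 - 25.5556)^2 = 109.0864
  (25 - 25.5556)^2 = 0.3086
  (4 - 25.5556)^2 = 464.642
  (2 - 25.5556)^2 = 554.8642
  (38 - 25.5556)^2 = 154.8642
  (13 - 25.5556)^2 = 157.642
  (48 - 25.5556)^2 = 503.7531
  (30 - 25.5556)^2 = 19.7531
  (34 - 25.5556)^2 = 71.3086
Step 3: Sum of squared deviations = 2036.2222
Step 4: Sample variance = 2036.2222 / 8 = 254.5278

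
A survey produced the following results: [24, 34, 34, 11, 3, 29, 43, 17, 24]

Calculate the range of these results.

40

Step 1: Identify the maximum value: max = 43
Step 2: Identify the minimum value: min = 3
Step 3: Range = max - min = 43 - 3 = 40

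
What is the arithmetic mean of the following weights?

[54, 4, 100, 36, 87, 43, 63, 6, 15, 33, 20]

41.9091

Step 1: Sum all values: 54 + 4 + 100 + 36 + 87 + 43 + 63 + 6 + 15 + 33 + 20 = 461
Step 2: Count the number of values: n = 11
Step 3: Mean = sum / n = 461 / 11 = 41.9091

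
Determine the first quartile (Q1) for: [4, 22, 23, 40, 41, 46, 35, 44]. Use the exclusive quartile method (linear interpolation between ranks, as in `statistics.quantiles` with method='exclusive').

22.25

Step 1: Sort the data: [4, 22, 23, 35, 40, 41, 44, 46]
Step 2: n = 8
Step 3: Using the exclusive quartile method:
  Q1 = 22.25
  Q2 (median) = 37.5
  Q3 = 43.25
  IQR = Q3 - Q1 = 43.25 - 22.25 = 21
Step 4: Q1 = 22.25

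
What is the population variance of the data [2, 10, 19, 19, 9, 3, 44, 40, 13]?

201.3333

Step 1: Compute the mean: (2 + 10 + 19 + 19 + 9 + 3 + 44 + 40 + 13) / 9 = 17.6667
Step 2: Compute squared deviations from the mean:
  (2 - 17.6667)^2 = 245.4444
  (10 - 17.6667)^2 = 58.7778
  (19 - 17.6667)^2 = 1.7778
  (19 - 17.6667)^2 = 1.7778
  (9 - 17.6667)^2 = 75.1111
  (3 - 17.6667)^2 = 215.1111
  (44 - 17.6667)^2 = 693.4444
  (40 - 17.6667)^2 = 498.7778
  (13 - 17.6667)^2 = 21.7778
Step 3: Sum of squared deviations = 1812
Step 4: Population variance = 1812 / 9 = 201.3333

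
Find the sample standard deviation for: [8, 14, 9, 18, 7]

4.6583

Step 1: Compute the mean: 11.2
Step 2: Sum of squared deviations from the mean: 86.8
Step 3: Sample variance = 86.8 / 4 = 21.7
Step 4: Standard deviation = sqrt(21.7) = 4.6583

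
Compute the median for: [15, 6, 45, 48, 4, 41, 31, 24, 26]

26

Step 1: Sort the data in ascending order: [4, 6, 15, 24, 26, 31, 41, 45, 48]
Step 2: The number of values is n = 9.
Step 3: Since n is odd, the median is the middle value at position 5: 26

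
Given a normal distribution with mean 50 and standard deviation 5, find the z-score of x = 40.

-2

Step 1: Recall the z-score formula: z = (x - mu) / sigma
Step 2: Substitute values: z = (40 - 50) / 5
Step 3: z = -10 / 5 = -2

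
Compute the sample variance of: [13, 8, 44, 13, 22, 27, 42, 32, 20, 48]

200.7667

Step 1: Compute the mean: (13 + 8 + 44 + 13 + 22 + 27 + 42 + 32 + 20 + 48) / 10 = 26.9
Step 2: Compute squared deviations from the mean:
  (13 - 26.9)^2 = 193.21
  (8 - 26.9)^2 = 357.21
  (44 - 26.9)^2 = 292.41
  (13 - 26.9)^2 = 193.21
  (22 - 26.9)^2 = 24.01
  (27 - 26.9)^2 = 0.01
  (42 - 26.9)^2 = 228.01
  (32 - 26.9)^2 = 26.01
  (20 - 26.9)^2 = 47.61
  (48 - 26.9)^2 = 445.21
Step 3: Sum of squared deviations = 1806.9
Step 4: Sample variance = 1806.9 / 9 = 200.7667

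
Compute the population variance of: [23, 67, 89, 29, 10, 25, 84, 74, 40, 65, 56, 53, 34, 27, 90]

644.9956

Step 1: Compute the mean: (23 + 67 + 89 + 29 + 10 + 25 + 84 + 74 + 40 + 65 + 56 + 53 + 34 + 27 + 90) / 15 = 51.0667
Step 2: Compute squared deviations from the mean:
  (23 - 51.0667)^2 = 787.7378
  (67 - 51.0667)^2 = 253.8711
  (89 - 51.0667)^2 = 1438.9378
  (29 - 51.0667)^2 = 486.9378
  (10 - 51.0667)^2 = 1686.4711
  (25 - 51.0667)^2 = 679.4711
  (84 - 51.0667)^2 = 1084.6044
  (74 - 51.0667)^2 = 525.9378
  (40 - 51.0667)^2 = 122.4711
  (65 - 51.0667)^2 = 194.1378
  (56 - 51.0667)^2 = 24.3378
  (53 - 51.0667)^2 = 3.7378
  (34 - 51.0667)^2 = 291.2711
  (27 - 51.0667)^2 = 579.2044
  (90 - 51.0667)^2 = 1515.8044
Step 3: Sum of squared deviations = 9674.9333
Step 4: Population variance = 9674.9333 / 15 = 644.9956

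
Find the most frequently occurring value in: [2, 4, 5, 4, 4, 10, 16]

4

Step 1: Count the frequency of each value:
  2: appears 1 time(s)
  4: appears 3 time(s)
  5: appears 1 time(s)
  10: appears 1 time(s)
  16: appears 1 time(s)
Step 2: The value 4 appears most frequently (3 times).
Step 3: Mode = 4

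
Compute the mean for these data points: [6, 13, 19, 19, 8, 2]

11.1667

Step 1: Sum all values: 6 + 13 + 19 + 19 + 8 + 2 = 67
Step 2: Count the number of values: n = 6
Step 3: Mean = sum / n = 67 / 6 = 11.1667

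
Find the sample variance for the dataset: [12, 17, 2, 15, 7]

37.3

Step 1: Compute the mean: (12 + 17 + 2 + 15 + 7) / 5 = 10.6
Step 2: Compute squared deviations from the mean:
  (12 - 10.6)^2 = 1.96
  (17 - 10.6)^2 = 40.96
  (2 - 10.6)^2 = 73.96
  (15 - 10.6)^2 = 19.36
  (7 - 10.6)^2 = 12.96
Step 3: Sum of squared deviations = 149.2
Step 4: Sample variance = 149.2 / 4 = 37.3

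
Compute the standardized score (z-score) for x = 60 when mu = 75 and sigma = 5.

-3

Step 1: Recall the z-score formula: z = (x - mu) / sigma
Step 2: Substitute values: z = (60 - 75) / 5
Step 3: z = -15 / 5 = -3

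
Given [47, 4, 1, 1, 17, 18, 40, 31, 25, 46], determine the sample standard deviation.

17.8014

Step 1: Compute the mean: 23
Step 2: Sum of squared deviations from the mean: 2852
Step 3: Sample variance = 2852 / 9 = 316.8889
Step 4: Standard deviation = sqrt(316.8889) = 17.8014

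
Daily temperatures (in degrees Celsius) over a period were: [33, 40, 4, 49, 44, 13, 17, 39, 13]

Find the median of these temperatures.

33

Step 1: Sort the data in ascending order: [4, 13, 13, 17, 33, 39, 40, 44, 49]
Step 2: The number of values is n = 9.
Step 3: Since n is odd, the median is the middle value at position 5: 33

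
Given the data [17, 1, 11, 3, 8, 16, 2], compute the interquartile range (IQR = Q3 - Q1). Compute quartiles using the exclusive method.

14

Step 1: Sort the data: [1, 2, 3, 8, 11, 16, 17]
Step 2: n = 7
Step 3: Using the exclusive quartile method:
  Q1 = 2
  Q2 (median) = 8
  Q3 = 16
  IQR = Q3 - Q1 = 16 - 2 = 14
Step 4: IQR = 14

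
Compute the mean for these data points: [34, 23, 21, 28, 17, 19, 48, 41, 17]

27.5556

Step 1: Sum all values: 34 + 23 + 21 + 28 + 17 + 19 + 48 + 41 + 17 = 248
Step 2: Count the number of values: n = 9
Step 3: Mean = sum / n = 248 / 9 = 27.5556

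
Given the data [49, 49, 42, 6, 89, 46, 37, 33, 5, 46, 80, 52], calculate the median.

46

Step 1: Sort the data in ascending order: [5, 6, 33, 37, 42, 46, 46, 49, 49, 52, 80, 89]
Step 2: The number of values is n = 12.
Step 3: Since n is even, the median is the average of positions 6 and 7:
  Median = (46 + 46) / 2 = 46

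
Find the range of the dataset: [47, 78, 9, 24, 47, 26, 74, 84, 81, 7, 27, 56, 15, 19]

77

Step 1: Identify the maximum value: max = 84
Step 2: Identify the minimum value: min = 7
Step 3: Range = max - min = 84 - 7 = 77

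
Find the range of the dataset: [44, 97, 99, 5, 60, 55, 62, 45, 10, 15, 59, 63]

94

Step 1: Identify the maximum value: max = 99
Step 2: Identify the minimum value: min = 5
Step 3: Range = max - min = 99 - 5 = 94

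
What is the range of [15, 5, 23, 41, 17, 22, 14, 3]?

38

Step 1: Identify the maximum value: max = 41
Step 2: Identify the minimum value: min = 3
Step 3: Range = max - min = 41 - 3 = 38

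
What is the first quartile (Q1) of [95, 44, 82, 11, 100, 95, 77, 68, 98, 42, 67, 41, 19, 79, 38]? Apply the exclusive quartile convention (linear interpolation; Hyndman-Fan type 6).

41

Step 1: Sort the data: [11, 19, 38, 41, 42, 44, 67, 68, 77, 79, 82, 95, 95, 98, 100]
Step 2: n = 15
Step 3: Using the exclusive quartile method:
  Q1 = 41
  Q2 (median) = 68
  Q3 = 95
  IQR = Q3 - Q1 = 95 - 41 = 54
Step 4: Q1 = 41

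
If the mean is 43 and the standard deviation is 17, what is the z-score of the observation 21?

-1.2941

Step 1: Recall the z-score formula: z = (x - mu) / sigma
Step 2: Substitute values: z = (21 - 43) / 17
Step 3: z = -22 / 17 = -1.2941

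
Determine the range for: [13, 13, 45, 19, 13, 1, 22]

44

Step 1: Identify the maximum value: max = 45
Step 2: Identify the minimum value: min = 1
Step 3: Range = max - min = 45 - 1 = 44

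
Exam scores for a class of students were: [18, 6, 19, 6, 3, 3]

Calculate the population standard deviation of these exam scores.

6.7185

Step 1: Compute the mean: 9.1667
Step 2: Sum of squared deviations from the mean: 270.8333
Step 3: Population variance = 270.8333 / 6 = 45.1389
Step 4: Standard deviation = sqrt(45.1389) = 6.7185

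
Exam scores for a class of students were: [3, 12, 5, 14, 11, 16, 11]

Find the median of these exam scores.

11

Step 1: Sort the data in ascending order: [3, 5, 11, 11, 12, 14, 16]
Step 2: The number of values is n = 7.
Step 3: Since n is odd, the median is the middle value at position 4: 11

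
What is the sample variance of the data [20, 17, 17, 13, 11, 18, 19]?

10.619

Step 1: Compute the mean: (20 + 17 + 17 + 13 + 11 + 18 + 19) / 7 = 16.4286
Step 2: Compute squared deviations from the mean:
  (20 - 16.4286)^2 = 12.7551
  (17 - 16.4286)^2 = 0.3265
  (17 - 16.4286)^2 = 0.3265
  (13 - 16.4286)^2 = 11.7551
  (11 - 16.4286)^2 = 29.4694
  (18 - 16.4286)^2 = 2.4694
  (19 - 16.4286)^2 = 6.6122
Step 3: Sum of squared deviations = 63.7143
Step 4: Sample variance = 63.7143 / 6 = 10.619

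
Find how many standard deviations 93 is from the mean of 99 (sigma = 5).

-1.2

Step 1: Recall the z-score formula: z = (x - mu) / sigma
Step 2: Substitute values: z = (93 - 99) / 5
Step 3: z = -6 / 5 = -1.2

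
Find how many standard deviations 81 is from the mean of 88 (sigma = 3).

-2.3333

Step 1: Recall the z-score formula: z = (x - mu) / sigma
Step 2: Substitute values: z = (81 - 88) / 3
Step 3: z = -7 / 3 = -2.3333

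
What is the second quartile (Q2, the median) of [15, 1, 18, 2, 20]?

15

Step 1: Sort the data: [1, 2, 15, 18, 20]
Step 2: n = 5
Step 3: Q2 is the median. Since n is odd, it is the middle value at position 3: 15
Step 4: Q2 = 15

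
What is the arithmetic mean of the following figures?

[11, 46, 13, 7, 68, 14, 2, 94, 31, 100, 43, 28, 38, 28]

37.3571

Step 1: Sum all values: 11 + 46 + 13 + 7 + 68 + 14 + 2 + 94 + 31 + 100 + 43 + 28 + 38 + 28 = 523
Step 2: Count the number of values: n = 14
Step 3: Mean = sum / n = 523 / 14 = 37.3571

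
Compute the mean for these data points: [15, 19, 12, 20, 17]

16.6

Step 1: Sum all values: 15 + 19 + 12 + 20 + 17 = 83
Step 2: Count the number of values: n = 5
Step 3: Mean = sum / n = 83 / 5 = 16.6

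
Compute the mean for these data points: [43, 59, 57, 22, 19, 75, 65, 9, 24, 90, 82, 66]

50.9167

Step 1: Sum all values: 43 + 59 + 57 + 22 + 19 + 75 + 65 + 9 + 24 + 90 + 82 + 66 = 611
Step 2: Count the number of values: n = 12
Step 3: Mean = sum / n = 611 / 12 = 50.9167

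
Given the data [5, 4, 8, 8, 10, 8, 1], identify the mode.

8

Step 1: Count the frequency of each value:
  1: appears 1 time(s)
  4: appears 1 time(s)
  5: appears 1 time(s)
  8: appears 3 time(s)
  10: appears 1 time(s)
Step 2: The value 8 appears most frequently (3 times).
Step 3: Mode = 8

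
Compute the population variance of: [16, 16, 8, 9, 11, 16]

11.8889

Step 1: Compute the mean: (16 + 16 + 8 + 9 + 11 + 16) / 6 = 12.6667
Step 2: Compute squared deviations from the mean:
  (16 - 12.6667)^2 = 11.1111
  (16 - 12.6667)^2 = 11.1111
  (8 - 12.6667)^2 = 21.7778
  (9 - 12.6667)^2 = 13.4444
  (11 - 12.6667)^2 = 2.7778
  (16 - 12.6667)^2 = 11.1111
Step 3: Sum of squared deviations = 71.3333
Step 4: Population variance = 71.3333 / 6 = 11.8889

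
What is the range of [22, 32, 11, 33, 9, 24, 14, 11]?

24

Step 1: Identify the maximum value: max = 33
Step 2: Identify the minimum value: min = 9
Step 3: Range = max - min = 33 - 9 = 24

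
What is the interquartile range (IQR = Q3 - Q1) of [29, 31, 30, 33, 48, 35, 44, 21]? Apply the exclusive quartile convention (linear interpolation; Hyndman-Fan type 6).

12.5

Step 1: Sort the data: [21, 29, 30, 31, 33, 35, 44, 48]
Step 2: n = 8
Step 3: Using the exclusive quartile method:
  Q1 = 29.25
  Q2 (median) = 32
  Q3 = 41.75
  IQR = Q3 - Q1 = 41.75 - 29.25 = 12.5
Step 4: IQR = 12.5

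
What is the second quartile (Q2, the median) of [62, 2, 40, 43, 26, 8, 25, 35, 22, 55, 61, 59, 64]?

40

Step 1: Sort the data: [2, 8, 22, 25, 26, 35, 40, 43, 55, 59, 61, 62, 64]
Step 2: n = 13
Step 3: Q2 is the median. Since n is odd, it is the middle value at position 7: 40
Step 4: Q2 = 40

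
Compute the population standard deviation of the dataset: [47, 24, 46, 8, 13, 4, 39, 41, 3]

17.4356

Step 1: Compute the mean: 25
Step 2: Sum of squared deviations from the mean: 2736
Step 3: Population variance = 2736 / 9 = 304
Step 4: Standard deviation = sqrt(304) = 17.4356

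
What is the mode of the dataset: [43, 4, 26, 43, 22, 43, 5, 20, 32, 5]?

43

Step 1: Count the frequency of each value:
  4: appears 1 time(s)
  5: appears 2 time(s)
  20: appears 1 time(s)
  22: appears 1 time(s)
  26: appears 1 time(s)
  32: appears 1 time(s)
  43: appears 3 time(s)
Step 2: The value 43 appears most frequently (3 times).
Step 3: Mode = 43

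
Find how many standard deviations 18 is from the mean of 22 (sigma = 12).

-0.3333

Step 1: Recall the z-score formula: z = (x - mu) / sigma
Step 2: Substitute values: z = (18 - 22) / 12
Step 3: z = -4 / 12 = -0.3333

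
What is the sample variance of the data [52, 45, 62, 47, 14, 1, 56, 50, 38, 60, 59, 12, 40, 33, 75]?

424.9238

Step 1: Compute the mean: (52 + 45 + 62 + 47 + 14 + 1 + 56 + 50 + 38 + 60 + 59 + 12 + 40 + 33 + 75) / 15 = 42.9333
Step 2: Compute squared deviations from the mean:
  (52 - 42.9333)^2 = 82.2044
  (45 - 42.9333)^2 = 4.2711
  (62 - 42.9333)^2 = 363.5378
  (47 - 42.9333)^2 = 16.5378
  (14 - 42.9333)^2 = 837.1378
  (1 - 42.9333)^2 = 1758.4044
  (56 - 42.9333)^2 = 170.7378
  (50 - 42.9333)^2 = 49.9378
  (38 - 42.9333)^2 = 24.3378
  (60 - 42.9333)^2 = 291.2711
  (59 - 42.9333)^2 = 258.1378
  (12 - 42.9333)^2 = 956.8711
  (40 - 42.9333)^2 = 8.6044
  (33 - 42.9333)^2 = 98.6711
  (75 - 42.9333)^2 = 1028.2711
Step 3: Sum of squared deviations = 5948.9333
Step 4: Sample variance = 5948.9333 / 14 = 424.9238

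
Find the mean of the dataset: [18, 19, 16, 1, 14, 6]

12.3333

Step 1: Sum all values: 18 + 19 + 16 + 1 + 14 + 6 = 74
Step 2: Count the number of values: n = 6
Step 3: Mean = sum / n = 74 / 6 = 12.3333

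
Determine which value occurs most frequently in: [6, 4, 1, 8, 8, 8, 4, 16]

8

Step 1: Count the frequency of each value:
  1: appears 1 time(s)
  4: appears 2 time(s)
  6: appears 1 time(s)
  8: appears 3 time(s)
  16: appears 1 time(s)
Step 2: The value 8 appears most frequently (3 times).
Step 3: Mode = 8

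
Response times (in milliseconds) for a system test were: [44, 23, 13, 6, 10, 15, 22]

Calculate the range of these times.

38

Step 1: Identify the maximum value: max = 44
Step 2: Identify the minimum value: min = 6
Step 3: Range = max - min = 44 - 6 = 38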